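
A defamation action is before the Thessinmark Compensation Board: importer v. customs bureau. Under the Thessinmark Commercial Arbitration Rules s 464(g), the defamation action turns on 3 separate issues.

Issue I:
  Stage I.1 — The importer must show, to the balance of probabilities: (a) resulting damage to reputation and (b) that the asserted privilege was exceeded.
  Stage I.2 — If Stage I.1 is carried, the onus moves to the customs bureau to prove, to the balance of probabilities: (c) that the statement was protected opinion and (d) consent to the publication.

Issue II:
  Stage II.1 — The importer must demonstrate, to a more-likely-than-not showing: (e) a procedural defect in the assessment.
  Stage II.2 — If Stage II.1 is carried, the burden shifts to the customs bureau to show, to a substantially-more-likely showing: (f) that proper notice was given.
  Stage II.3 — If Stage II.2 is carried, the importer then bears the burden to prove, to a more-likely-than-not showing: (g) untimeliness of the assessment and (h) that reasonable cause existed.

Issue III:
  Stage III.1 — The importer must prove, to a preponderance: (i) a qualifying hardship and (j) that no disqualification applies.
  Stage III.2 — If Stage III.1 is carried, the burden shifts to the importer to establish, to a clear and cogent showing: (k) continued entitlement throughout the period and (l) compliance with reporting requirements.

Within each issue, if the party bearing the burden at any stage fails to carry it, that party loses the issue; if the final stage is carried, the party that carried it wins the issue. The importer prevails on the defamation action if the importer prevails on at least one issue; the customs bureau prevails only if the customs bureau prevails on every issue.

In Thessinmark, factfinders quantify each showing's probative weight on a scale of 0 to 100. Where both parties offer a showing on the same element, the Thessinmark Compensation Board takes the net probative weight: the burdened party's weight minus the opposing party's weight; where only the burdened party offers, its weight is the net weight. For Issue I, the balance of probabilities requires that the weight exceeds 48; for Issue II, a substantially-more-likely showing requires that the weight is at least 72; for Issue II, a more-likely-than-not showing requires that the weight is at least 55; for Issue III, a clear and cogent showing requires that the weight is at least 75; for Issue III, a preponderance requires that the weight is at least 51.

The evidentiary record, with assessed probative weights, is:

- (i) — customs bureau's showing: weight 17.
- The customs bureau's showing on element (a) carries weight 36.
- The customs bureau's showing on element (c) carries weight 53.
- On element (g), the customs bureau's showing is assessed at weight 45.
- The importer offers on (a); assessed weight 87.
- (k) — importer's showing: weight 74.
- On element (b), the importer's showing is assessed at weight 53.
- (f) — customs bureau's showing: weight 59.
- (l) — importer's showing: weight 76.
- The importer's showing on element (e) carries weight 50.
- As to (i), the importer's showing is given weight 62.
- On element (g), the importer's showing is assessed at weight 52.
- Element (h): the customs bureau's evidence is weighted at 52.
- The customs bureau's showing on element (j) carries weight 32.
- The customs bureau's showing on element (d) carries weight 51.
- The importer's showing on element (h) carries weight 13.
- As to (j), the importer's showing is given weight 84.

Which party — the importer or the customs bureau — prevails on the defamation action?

customs bureau

— Issue I —
Stage I.1 — burden on importer; standard: the balance of probabilities (weight exceeds 48).
    (a): 87 − 36 = 51 > 48 [met]
    (b): 53 > 48 [met]
  Stage I.1 carried; the burden shifts to the customs bureau.
Stage I.2 — burden on customs bureau; standard: the balance of probabilities (weight exceeds 48).
    (c): 53 > 48 [met]
    (d): 51 > 48 [met]
  The customs bureau carries the last stage.
All stages carried — the customs bureau prevails on this issue.
— Issue II —
Stage II.1 — burden on importer; standard: a more-likely-than-not showing (weight is at least 55).
    (e): 50 < 55 [not met]
  Stage II.1 not carried; the importer fails its burden.
So the customs bureau prevails on this issue.
— Issue III —
Stage III.1 (importer, a preponderance, weight is at least 51): (i) net 62−17=45 < 51 — fails; (j) net 84−32=52 ≥ 51 — meets.
  Stage III.1 not carried; the importer fails its burden.
The customs bureau prevails on this issue.
Per-issue: Issue I → customs bureau; Issue II → customs bureau; Issue III → customs bureau. The importer must prevail on at least one issue; overall, the customs bureau prevails.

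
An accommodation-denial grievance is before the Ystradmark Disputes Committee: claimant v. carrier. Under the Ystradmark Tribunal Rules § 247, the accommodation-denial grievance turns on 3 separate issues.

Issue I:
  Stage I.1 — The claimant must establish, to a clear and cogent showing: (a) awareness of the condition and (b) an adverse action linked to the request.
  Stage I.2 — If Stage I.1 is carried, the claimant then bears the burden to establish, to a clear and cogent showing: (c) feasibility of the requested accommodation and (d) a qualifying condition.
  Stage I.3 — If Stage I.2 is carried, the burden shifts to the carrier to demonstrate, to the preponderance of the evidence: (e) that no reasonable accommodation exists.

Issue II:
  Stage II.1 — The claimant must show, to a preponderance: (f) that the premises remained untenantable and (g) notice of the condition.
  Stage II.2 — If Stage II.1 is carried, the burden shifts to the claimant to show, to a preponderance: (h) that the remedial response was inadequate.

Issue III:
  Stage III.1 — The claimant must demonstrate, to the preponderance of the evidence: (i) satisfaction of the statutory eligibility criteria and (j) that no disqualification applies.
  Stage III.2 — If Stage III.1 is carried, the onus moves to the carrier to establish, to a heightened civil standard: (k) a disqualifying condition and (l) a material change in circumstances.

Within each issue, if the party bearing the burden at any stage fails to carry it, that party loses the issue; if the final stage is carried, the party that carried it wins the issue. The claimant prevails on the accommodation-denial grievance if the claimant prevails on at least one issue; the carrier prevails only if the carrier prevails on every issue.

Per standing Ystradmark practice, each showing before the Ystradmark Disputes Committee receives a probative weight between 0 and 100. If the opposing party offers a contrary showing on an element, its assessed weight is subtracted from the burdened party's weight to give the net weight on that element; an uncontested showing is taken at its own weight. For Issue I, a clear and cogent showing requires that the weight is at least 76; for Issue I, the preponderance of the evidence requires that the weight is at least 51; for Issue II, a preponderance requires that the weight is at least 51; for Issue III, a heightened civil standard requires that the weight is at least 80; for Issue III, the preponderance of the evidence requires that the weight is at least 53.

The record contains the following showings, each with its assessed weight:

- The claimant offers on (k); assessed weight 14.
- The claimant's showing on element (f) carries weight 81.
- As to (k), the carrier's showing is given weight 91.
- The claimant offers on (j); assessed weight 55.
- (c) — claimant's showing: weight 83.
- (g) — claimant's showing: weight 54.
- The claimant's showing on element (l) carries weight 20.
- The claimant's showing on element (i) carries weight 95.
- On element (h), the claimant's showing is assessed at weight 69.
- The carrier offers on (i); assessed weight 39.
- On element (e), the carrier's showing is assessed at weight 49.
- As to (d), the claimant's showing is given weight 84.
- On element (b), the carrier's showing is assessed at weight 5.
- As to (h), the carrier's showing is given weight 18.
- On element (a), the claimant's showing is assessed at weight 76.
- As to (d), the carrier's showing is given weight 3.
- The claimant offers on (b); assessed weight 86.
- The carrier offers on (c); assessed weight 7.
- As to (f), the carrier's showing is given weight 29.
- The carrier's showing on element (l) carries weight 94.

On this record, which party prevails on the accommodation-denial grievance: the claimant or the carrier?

— Issue I —
Stage I.1 — burden on claimant; standard: a clear and cogent showing (weight is at least 76).
    (a): 76 ≥ 76 [met]
    (b): 86 − 5 = 81 ≥ 76 [met]
  Stage I.1 is satisfied; the claimant continues to bear the burden.
Stage I.2 — burden on claimant; standard: a clear and cogent showing (weight is at least 76).
    (c): 83 − 7 = 76 ≥ 76 [met]
    (d): 84 − 3 = 81 ≥ 76 [met]
  The claimant carries Stage I.2; the carrier now bears the burden.
Stage I.3 — burden on carrier; standard: the preponderance of the evidence (weight is at least 51).
    (e): 49 < 51 [not met]
  Stage I.3 not carried; the carrier fails its burden.
So the claimant prevails on this issue.
— Issue II —
Stage II.1 (claimant, a preponderance, weight is at least 51): (f) net 81−29=52 ≥ 51 — meets; (g) 54 ≥ 51 — meets.
  Stage II.1 is satisfied; the claimant continues to bear the burden.
Stage II.2 (claimant, a preponderance, weight is at least 51): (h) net 69−18=51 ≥ 51 — meets.
  The claimant carries the last stage.
All stages carried — the claimant prevails on this issue.
— Issue III —
Stage III.1 (claimant, the preponderance of the evidence, weight is at least 53): (i) net 95−39=56 ≥ 53 — meets; (j) 55 ≥ 53 — meets.
  The claimant carries Stage III.1; the carrier now bears the burden.
Stage III.2 (carrier, a heightened civil standard, weight is at least 80): (k) net 91−14=77 < 80 — fails; (l) net 94−20=74 < 80 — fails.
  Not every element is met, so the carrier fails to carry Stage III.2.
The analysis ends at Stage III.2; the claimant prevails on this issue.
Per-issue: Issue I → claimant; Issue II → claimant; Issue III → claimant. The claimant must prevail on at least one issue; overall, the claimant prevails.

claimant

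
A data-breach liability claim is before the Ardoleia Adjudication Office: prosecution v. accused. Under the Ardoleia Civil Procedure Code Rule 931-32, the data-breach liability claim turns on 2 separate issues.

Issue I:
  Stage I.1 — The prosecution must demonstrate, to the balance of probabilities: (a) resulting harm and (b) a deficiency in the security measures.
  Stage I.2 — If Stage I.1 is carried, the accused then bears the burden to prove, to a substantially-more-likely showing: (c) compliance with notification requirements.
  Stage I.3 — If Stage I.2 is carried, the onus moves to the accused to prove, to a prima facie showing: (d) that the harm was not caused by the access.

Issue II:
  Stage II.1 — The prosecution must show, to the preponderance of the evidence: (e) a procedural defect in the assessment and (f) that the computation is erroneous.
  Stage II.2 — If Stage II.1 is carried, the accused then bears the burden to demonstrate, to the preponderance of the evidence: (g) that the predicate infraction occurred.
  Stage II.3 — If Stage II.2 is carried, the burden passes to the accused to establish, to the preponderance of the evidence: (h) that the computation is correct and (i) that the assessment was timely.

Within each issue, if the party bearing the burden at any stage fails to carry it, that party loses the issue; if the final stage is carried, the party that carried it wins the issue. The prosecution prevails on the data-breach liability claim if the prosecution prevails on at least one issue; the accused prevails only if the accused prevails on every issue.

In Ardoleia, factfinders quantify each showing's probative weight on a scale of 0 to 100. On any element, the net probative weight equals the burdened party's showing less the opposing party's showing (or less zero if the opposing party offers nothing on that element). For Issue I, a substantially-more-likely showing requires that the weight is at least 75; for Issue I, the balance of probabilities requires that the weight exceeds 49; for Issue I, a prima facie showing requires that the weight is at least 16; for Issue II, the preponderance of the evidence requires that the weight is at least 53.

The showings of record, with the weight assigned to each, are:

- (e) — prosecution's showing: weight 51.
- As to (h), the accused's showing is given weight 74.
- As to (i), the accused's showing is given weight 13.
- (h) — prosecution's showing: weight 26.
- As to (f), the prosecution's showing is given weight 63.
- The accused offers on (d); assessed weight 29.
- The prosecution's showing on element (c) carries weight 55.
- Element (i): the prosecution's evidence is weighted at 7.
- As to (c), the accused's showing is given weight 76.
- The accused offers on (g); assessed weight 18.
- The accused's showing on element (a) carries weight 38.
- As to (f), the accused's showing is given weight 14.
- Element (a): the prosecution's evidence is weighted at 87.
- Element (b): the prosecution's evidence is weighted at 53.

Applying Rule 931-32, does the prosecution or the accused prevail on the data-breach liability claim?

— Issue I —
At Stage I.1 the prosecution must meet the balance of probabilities (weight exceeds 49): on (a) the weight is 87 less the opposing 38 gives net 49, which does not exceed 49, so (a) does not meet the standard; on (b) the weight is 53, which does exceed 49, so (b) meets the standard.
  Stage I.1 not carried; the prosecution fails its burden.
The accused prevails on this issue.
— Issue II —
At Stage II.1 the prosecution must meet the preponderance of the evidence (weight is at least 53): on (e) the weight is 51, < 53, so (e) does not meet the standard; on (f) the weight is 63 less the opposing 14 gives net 49, which does not reach 53, so (f) does not meet the standard.
  Not every element is met, so the prosecution fails to carry Stage II.1.
The analysis ends at Stage II.1; the accused prevails on this issue.
Per-issue: Issue I → accused; Issue II → accused. The prosecution must prevail on at least one issue; overall, the accused prevails.

accused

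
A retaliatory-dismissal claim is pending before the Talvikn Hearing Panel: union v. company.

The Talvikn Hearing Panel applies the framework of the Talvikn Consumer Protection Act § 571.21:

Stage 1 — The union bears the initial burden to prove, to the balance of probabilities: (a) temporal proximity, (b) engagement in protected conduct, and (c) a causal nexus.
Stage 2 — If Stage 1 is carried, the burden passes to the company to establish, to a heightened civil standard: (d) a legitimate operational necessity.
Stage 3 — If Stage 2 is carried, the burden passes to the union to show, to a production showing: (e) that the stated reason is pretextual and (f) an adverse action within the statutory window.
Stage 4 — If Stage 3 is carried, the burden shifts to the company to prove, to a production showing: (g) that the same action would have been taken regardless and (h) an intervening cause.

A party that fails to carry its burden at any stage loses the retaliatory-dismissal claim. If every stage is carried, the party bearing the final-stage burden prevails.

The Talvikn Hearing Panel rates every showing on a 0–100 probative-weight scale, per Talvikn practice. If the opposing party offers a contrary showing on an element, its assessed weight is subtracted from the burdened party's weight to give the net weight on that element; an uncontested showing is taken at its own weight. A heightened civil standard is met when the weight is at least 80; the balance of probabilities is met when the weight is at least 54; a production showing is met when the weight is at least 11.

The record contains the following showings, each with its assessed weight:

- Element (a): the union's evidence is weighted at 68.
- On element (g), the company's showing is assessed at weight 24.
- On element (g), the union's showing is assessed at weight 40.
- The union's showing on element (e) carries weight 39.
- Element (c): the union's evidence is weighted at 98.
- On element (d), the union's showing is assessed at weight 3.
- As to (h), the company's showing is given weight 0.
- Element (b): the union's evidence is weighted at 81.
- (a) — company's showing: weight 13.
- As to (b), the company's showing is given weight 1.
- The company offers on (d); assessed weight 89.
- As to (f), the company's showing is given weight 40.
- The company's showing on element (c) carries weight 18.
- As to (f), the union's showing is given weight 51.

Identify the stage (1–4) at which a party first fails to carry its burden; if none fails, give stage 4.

Stage 1 — burden on union; standard: the balance of probabilities (weight is at least 54).
    (a): 68 − 13 = 55 ≥ 54 [met]
    (b): 81 − 1 = 80 ≥ 54 [met]
    (c): 98 − 18 = 80 ≥ 54 [met]
  All elements met. The burden passes to the company.
Stage 2 — burden on company; standard: a heightened civil standard (weight is at least 80).
    (d): 89 − 3 = 86 ≥ 80 [met]
  All elements met. The burden passes to the union.
Stage 3 — burden on union; standard: a production showing (weight is at least 11).
    (e): 39 ≥ 11 [met]
    (f): 51 − 40 = 11 ≥ 11 [met]
  Stage 3 is satisfied; the onus moves to the company.
Stage 4 — burden on company; standard: a production showing (weight is at least 11).
    (g): 24 − 40 = -16 < 11 [not met]
    (h): 0 < 11 [not met]
  The company does not carry Stage 4.
So the union prevails.

stage 4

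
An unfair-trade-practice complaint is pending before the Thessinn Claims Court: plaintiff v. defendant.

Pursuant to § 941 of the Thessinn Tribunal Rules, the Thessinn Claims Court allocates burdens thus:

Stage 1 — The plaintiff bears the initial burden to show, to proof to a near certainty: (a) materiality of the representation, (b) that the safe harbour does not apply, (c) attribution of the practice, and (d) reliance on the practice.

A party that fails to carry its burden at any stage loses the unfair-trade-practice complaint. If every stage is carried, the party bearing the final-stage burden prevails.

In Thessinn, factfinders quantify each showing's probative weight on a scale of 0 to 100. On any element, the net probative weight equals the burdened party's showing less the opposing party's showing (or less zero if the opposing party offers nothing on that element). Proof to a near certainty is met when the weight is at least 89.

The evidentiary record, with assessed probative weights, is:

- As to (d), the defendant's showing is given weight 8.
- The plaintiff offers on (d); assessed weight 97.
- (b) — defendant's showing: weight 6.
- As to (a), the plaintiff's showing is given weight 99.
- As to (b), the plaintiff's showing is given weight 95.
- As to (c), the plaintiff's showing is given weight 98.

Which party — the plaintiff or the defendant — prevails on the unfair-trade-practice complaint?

plaintiff

At Stage 1 the plaintiff must meet proof to a near certainty (weight is at least 89): on (a) the weight is 99, ≥ 89, so (a) meets the standard; on (b) the weight is 95 less the opposing 6 gives net 89, which does reach 89, so (b) meets the standard; on (c) the weight is 98, ≥ 89, so (c) meets the standard; on (d) the weight is 97 less the opposing 8 gives net 89, ≥ 89, so (d) meets the standard.
  All elements met at the final stage.
With every stage satisfied, the plaintiff prevails.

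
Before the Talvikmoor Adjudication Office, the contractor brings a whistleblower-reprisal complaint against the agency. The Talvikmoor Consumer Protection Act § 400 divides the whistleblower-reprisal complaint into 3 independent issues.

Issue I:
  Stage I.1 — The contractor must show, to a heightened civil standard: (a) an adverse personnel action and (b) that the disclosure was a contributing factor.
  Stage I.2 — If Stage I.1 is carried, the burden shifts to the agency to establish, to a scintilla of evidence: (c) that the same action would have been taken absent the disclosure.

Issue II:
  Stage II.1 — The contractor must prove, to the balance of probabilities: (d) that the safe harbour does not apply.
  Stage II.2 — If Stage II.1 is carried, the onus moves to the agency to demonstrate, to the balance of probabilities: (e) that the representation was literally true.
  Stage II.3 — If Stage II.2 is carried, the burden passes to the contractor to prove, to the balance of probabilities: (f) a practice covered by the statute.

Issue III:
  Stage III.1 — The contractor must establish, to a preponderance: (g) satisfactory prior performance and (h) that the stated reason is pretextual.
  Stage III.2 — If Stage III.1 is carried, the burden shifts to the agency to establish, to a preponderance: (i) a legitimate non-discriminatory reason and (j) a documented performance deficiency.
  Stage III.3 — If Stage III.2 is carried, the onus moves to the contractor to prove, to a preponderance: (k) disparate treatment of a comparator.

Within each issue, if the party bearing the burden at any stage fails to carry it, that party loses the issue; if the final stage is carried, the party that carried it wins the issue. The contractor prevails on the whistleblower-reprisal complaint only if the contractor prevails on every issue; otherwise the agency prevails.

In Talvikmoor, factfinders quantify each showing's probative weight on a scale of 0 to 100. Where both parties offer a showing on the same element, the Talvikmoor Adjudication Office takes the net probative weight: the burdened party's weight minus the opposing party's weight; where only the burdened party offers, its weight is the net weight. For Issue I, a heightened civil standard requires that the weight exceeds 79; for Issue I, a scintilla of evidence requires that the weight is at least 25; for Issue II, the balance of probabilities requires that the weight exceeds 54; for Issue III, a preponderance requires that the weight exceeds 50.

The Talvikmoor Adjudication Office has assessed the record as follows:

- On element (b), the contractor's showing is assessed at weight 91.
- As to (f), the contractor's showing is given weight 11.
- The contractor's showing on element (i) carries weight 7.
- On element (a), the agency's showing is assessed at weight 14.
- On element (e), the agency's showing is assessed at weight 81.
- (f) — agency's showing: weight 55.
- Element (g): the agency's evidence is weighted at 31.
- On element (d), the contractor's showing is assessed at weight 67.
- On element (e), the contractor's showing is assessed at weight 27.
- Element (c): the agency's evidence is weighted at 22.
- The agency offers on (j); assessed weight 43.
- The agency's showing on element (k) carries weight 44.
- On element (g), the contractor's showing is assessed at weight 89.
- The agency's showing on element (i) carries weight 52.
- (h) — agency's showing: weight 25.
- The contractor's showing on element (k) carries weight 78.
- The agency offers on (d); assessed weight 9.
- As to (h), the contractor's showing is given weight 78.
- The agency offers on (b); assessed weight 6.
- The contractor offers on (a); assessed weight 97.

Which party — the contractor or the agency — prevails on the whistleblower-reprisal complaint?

— Issue I —
Stage I.1 — burden on contractor; standard: a heightened civil standard (weight exceeds 79).
    (a): 97 − 14 = 83 > 79 [met]
    (b): 91 − 6 = 85 > 79 [met]
  Stage I.1 carried; the burden shifts to the agency.
Stage I.2 — burden on agency; standard: a scintilla of evidence (weight is at least 25).
    (c): 22 < 25 [not met]
  Stage I.2 not carried; the agency fails its burden.
The analysis ends at Stage I.2; the contractor prevails on this issue.
— Issue II —
Stage II.1 — burden on contractor; standard: the balance of probabilities (weight exceeds 54).
    (d): 67 − 9 = 58 > 54 [met]
  Stage II.1 carried; the burden shifts to the agency.
Stage II.2 — burden on agency; standard: the balance of probabilities (weight exceeds 54).
    (e): 81 − 27 = 54 ≤ 54 [not met]
  Not every element is met, so the agency fails to carry Stage II.2.
The analysis ends at Stage II.2; the contractor prevails on this issue.
— Issue III —
At Stage III.1 the contractor must meet a preponderance (weight exceeds 50): on (g) the weight is 89 less the opposing 31 gives net 58, which does exceed 50, so (g) meets the standard; on (h) the weight is 78 less the opposing 25 gives net 53, which does exceed 50, so (h) meets the standard.
  The contractor carries Stage III.1; the agency now bears the burden.
At Stage III.2 the agency must meet a preponderance (weight exceeds 50): on (i) the weight is 52 less the opposing 7 gives net 45, ≤ 50, so (i) does not meet the standard; on (j) the weight is 43, ≤ 50, so (j) does not meet the standard.
  The agency does not carry Stage III.2.
The analysis ends at Stage III.2; the contractor prevails on this issue.
Per-issue: Issue I → contractor; Issue II → contractor; Issue III → contractor. The contractor must prevail on every issue; overall, the contractor prevails.

contractor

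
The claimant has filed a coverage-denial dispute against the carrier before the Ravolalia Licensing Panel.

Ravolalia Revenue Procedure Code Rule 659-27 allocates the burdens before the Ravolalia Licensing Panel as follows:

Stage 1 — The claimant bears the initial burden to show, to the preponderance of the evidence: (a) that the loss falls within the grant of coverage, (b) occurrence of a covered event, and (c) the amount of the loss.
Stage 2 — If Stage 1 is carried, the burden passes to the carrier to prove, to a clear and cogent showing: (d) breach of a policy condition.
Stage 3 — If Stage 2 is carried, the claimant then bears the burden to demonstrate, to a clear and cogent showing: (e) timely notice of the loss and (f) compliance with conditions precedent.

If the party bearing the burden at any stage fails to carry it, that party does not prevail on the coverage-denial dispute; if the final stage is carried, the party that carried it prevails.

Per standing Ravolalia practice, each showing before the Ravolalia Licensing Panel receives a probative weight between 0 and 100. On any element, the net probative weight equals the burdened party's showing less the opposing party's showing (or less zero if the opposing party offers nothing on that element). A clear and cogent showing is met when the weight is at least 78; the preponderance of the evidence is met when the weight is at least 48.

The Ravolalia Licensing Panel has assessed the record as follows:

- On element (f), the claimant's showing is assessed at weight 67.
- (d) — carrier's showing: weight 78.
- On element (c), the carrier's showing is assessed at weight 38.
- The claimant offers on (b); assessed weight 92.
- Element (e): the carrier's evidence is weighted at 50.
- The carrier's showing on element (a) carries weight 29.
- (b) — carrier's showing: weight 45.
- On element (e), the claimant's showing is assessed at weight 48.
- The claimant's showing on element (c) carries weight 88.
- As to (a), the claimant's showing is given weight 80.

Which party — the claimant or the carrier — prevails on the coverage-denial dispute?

Stage 1 — burden on claimant; standard: the preponderance of the evidence (weight is at least 48).
    (a): 80 − 29 = 51 ≥ 48 [met]
    (b): 92 − 45 = 47 < 48 [not met]
    (c): 88 − 38 = 50 ≥ 48 [met]
  Stage 1 not carried; the claimant fails its burden.
So the carrier prevails.

carrier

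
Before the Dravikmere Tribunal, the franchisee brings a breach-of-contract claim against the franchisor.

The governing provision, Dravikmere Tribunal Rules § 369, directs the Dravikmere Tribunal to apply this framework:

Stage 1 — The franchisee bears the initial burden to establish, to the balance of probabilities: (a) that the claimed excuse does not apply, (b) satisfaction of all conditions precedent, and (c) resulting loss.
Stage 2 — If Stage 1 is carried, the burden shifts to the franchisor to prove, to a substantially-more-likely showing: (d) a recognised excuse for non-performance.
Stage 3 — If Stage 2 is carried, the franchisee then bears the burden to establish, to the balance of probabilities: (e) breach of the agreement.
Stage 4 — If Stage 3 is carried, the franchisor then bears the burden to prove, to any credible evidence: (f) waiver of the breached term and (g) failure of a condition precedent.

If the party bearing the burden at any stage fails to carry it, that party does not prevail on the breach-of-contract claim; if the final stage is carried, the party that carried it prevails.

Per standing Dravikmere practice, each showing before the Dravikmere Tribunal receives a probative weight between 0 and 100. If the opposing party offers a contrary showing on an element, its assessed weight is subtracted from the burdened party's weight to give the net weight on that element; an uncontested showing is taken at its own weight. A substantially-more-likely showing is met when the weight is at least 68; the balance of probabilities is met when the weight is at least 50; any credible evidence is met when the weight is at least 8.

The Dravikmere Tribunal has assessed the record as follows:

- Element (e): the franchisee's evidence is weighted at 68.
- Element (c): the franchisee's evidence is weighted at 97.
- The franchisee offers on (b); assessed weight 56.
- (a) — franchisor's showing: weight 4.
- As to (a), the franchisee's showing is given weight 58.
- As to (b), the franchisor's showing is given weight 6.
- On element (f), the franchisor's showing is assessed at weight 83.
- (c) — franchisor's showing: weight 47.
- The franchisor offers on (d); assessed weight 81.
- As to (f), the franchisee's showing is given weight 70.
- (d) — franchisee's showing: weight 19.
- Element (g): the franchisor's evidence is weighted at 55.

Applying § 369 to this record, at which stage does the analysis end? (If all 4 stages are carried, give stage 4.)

Stage 1 — burden on franchisee; standard: the balance of probabilities (weight is at least 50).
    (a): 58 − 4 = 54 ≥ 50 [met]
    (b): 56 − 6 = 50 ≥ 50 [met]
    (c): 97 − 47 = 50 ≥ 50 [met]
  All elements met. The burden passes to the franchisor.
Stage 2 — burden on franchisor; standard: a substantially-more-likely showing (weight is at least 68).
    (d): 81 − 19 = 62 < 68 [not met]
  Not every element is met, so the franchisor fails to carry Stage 2.
The franchisee prevails.

stage 2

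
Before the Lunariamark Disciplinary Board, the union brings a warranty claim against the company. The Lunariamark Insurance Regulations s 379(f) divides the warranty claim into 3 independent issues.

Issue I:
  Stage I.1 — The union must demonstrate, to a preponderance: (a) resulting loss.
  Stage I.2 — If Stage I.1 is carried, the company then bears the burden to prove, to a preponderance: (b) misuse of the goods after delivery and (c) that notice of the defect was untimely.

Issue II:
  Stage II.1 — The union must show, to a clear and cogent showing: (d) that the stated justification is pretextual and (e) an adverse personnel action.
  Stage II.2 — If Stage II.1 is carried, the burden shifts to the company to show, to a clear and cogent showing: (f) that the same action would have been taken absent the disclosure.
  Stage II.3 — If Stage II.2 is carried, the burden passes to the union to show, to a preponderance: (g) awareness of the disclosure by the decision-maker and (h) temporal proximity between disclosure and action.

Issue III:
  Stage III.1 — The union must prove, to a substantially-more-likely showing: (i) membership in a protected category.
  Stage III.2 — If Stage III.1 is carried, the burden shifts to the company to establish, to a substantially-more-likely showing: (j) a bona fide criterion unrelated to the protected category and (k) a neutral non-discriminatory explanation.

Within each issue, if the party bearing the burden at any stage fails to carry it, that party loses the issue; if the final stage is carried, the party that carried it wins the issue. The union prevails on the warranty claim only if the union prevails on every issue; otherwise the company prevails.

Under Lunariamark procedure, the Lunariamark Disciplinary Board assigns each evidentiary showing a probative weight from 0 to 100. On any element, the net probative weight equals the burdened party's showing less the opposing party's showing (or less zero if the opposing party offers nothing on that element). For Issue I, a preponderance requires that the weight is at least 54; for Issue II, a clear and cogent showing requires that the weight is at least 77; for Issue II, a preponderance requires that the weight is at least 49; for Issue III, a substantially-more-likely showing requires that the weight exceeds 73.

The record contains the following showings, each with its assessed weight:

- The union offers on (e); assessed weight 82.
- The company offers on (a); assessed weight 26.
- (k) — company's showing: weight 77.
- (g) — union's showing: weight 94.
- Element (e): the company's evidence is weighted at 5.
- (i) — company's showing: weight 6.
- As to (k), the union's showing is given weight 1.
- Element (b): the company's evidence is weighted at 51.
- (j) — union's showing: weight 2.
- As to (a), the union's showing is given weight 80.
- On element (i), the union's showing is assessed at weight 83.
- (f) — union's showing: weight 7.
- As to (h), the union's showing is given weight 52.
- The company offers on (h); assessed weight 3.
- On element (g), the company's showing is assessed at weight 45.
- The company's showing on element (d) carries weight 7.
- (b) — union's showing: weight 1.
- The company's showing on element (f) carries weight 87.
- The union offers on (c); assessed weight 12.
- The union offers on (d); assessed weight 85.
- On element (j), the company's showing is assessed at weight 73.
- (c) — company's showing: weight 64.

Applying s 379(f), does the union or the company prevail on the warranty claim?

union

— Issue I —
Stage I.1 — burden on union; standard: a preponderance (weight is at least 54).
    (a): 80 − 26 = 54 ≥ 54 [met]
  The union carries Stage I.1; the company now bears the burden.
Stage I.2 — burden on company; standard: a preponderance (weight is at least 54).
    (b): 51 − 1 = 50 < 54 [not met]
    (c): 64 − 12 = 52 < 54 [not met]
  The company does not carry Stage I.2.
The union prevails on this issue.
— Issue II —
At Stage II.1 the union must meet a clear and cogent showing (weight is at least 77): on (d) the weight is 85 less the opposing 7 gives net 78, ≥ 77, so (d) meets the standard; on (e) the weight is 82 less the opposing 5 gives net 77, which does reach 77, so (e) meets the standard.
  Stage II.1 carried; the burden shifts to the company.
At Stage II.2 the company must meet a clear and cogent showing (weight is at least 77): on (f) the weight is 87 less the opposing 7 gives net 80, which does reach 77, so (f) meets the standard.
  The company carries Stage II.2; the union now bears the burden.
At Stage II.3 the union must meet a preponderance (weight is at least 49): on (g) the weight is 94 less the opposing 45 gives net 49, ≥ 49, so (g) meets the standard; on (h) the weight is 52 less the opposing 3 gives net 49, which does reach 49, so (h) meets the standard.
  All elements met at the final stage.
With every stage satisfied, the union prevails on this issue.
— Issue III —
At Stage III.1 the union must meet a substantially-more-likely showing (weight exceeds 73): on (i) the weight is 83 less the opposing 6 gives net 77, which does exceed 73, so (i) meets the standard.
  Stage III.1 carried; the burden shifts to the company.
At Stage III.2 the company must meet a substantially-more-likely showing (weight exceeds 73): on (j) the weight is 73 less the opposing 2 gives net 71, ≤ 73, so (j) does not meet the standard; on (k) the weight is 77 less the opposing 1 gives net 76, > 73, so (k) meets the standard.
  Not every element is met, so the company fails to carry Stage III.2.
So the union prevails on this issue.
Per-issue: Issue I → union; Issue II → union; Issue III → union. The union must prevail on every issue; overall, the union prevails.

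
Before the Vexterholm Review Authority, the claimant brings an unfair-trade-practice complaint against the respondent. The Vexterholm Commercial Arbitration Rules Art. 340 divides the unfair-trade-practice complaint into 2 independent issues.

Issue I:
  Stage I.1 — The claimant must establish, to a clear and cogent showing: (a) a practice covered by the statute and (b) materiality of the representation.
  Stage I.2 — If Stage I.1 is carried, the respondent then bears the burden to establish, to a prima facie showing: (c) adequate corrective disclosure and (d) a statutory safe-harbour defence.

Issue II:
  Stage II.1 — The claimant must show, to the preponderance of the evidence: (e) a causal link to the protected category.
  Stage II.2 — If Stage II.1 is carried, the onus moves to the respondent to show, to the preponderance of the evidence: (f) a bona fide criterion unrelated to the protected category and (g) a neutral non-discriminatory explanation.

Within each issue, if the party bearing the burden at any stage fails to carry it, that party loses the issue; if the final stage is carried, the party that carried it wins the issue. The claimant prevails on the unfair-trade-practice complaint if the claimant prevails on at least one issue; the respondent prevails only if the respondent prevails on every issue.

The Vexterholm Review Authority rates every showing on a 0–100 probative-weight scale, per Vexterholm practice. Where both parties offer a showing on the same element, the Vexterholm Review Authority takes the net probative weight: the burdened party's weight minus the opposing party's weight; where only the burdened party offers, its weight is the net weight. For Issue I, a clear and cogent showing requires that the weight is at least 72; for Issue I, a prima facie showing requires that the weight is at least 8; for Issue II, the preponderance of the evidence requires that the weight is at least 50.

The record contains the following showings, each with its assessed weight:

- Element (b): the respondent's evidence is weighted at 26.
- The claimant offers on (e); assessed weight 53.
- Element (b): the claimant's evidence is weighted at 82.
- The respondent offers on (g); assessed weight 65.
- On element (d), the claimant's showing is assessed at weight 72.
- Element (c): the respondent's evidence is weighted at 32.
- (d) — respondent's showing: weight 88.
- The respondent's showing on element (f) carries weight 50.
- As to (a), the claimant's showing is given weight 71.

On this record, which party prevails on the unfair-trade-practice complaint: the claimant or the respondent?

— Issue I —
Stage I.1 — burden on claimant; standard: a clear and cogent showing (weight is at least 72).
    (a): 71 < 72 [not met]
    (b): 82 − 26 = 56 < 72 [not met]
  The claimant does not carry Stage I.1.
So the respondent prevails on this issue.
— Issue II —
Stage II.1 (claimant, the preponderance of the evidence, weight is at least 50): (e) 53 ≥ 50 — meets.
  The claimant carries Stage II.1; the respondent now bears the burden.
Stage II.2 (respondent, the preponderance of the evidence, weight is at least 50): (f) 50 ≥ 50 — meets; (g) 65 ≥ 50 — meets.
  Stage II.2 carried; the final stage is satisfied.
With every stage satisfied, the respondent prevails on this issue.
Per-issue: Issue I → respondent; Issue II → respondent. The claimant must prevail on at least one issue; overall, the respondent prevails.

respondent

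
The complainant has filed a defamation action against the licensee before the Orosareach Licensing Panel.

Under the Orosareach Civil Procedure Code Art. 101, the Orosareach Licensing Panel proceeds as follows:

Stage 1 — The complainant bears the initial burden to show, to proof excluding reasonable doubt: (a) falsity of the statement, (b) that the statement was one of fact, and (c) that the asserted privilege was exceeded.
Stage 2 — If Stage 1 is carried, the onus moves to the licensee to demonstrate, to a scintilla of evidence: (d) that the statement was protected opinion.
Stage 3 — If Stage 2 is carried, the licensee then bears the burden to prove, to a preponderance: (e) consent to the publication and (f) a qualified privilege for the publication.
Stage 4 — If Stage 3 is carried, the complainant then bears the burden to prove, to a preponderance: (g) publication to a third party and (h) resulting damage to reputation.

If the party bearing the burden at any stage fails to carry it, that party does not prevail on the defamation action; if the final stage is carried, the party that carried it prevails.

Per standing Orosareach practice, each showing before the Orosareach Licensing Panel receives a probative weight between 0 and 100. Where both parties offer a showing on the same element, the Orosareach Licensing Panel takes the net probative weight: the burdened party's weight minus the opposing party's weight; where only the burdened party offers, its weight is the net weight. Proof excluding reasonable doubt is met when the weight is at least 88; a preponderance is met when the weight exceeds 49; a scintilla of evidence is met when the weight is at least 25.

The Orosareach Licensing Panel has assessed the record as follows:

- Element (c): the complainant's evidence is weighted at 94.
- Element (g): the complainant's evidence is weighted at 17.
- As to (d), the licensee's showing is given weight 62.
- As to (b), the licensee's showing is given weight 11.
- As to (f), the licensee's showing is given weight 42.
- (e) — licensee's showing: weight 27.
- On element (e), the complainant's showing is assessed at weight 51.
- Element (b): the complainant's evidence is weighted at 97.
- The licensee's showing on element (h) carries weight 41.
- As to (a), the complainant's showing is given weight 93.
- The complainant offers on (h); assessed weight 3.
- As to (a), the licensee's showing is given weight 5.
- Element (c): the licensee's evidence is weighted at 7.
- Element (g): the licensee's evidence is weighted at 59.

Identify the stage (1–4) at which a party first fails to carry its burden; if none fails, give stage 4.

stage 1

Stage 1 (complainant, proof excluding reasonable doubt, weight is at least 88): (a) net 93−5=88 ≥ 88 — meets; (b) net 97−11=86 < 88 — fails; (c) net 94−7=87 < 88 — fails.
  Not every element is met, so the complainant fails to carry Stage 1.
So the licensee prevails.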